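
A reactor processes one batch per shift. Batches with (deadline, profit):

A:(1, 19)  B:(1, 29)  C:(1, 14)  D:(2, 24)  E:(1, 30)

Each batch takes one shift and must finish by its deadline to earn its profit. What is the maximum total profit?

Take jobs in profit order; each goes to the latest open slot no later than its deadline.
By profit: E(d1,30), B(d1,29), D(d2,24), A(d1,19), C(d1,14)
E→slot 1; B skipped; D→slot 2; A skipped; C skipped.
Profit = 30 + 24 = 54

54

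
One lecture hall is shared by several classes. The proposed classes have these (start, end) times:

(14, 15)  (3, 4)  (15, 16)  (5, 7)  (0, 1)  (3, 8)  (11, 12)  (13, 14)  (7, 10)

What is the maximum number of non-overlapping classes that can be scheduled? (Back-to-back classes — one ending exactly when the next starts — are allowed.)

Greedy by earliest finish: after sorting by end time, pick each interval compatible with the last pick.
By end time: (0,1), (3,4), (5,7), (3,8), (7,10), (11,12), (13,14), (14,15), (15,16).
Pick (0,1); next start ≥ 1 → (3,4); next start ≥ 4 → (5,7); next start ≥ 7 → (7,10); next start ≥ 10 → (11,12); next start ≥ 12 → (13,14); next start ≥ 14 → (14,15); next start ≥ 15 → (15,16).
Selected 8 classes.

8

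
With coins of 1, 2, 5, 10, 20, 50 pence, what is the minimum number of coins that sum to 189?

8

Use the largest denomination that fits, subtract, and repeat.
189 = 3×50 + 1×20 + 1×10 + 1×5 + 2×2
Total coins = 3 + 1 + 1 + 1 + 2 = 8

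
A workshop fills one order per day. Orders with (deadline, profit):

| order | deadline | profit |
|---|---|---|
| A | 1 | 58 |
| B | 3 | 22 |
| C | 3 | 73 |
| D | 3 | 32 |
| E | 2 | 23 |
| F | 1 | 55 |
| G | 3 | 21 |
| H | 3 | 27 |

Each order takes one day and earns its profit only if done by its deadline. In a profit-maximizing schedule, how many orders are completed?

3

By profit: C(d3,73), A(d1,58), F(d1,55), D(d3,32), H(d3,27), E(d2,23), B(d3,22), G(d3,21)
C→slot 3; A→slot 1; F skipped; D→slot 2; H skipped; E skipped; B skipped; G skipped.
3 of 8 scheduled.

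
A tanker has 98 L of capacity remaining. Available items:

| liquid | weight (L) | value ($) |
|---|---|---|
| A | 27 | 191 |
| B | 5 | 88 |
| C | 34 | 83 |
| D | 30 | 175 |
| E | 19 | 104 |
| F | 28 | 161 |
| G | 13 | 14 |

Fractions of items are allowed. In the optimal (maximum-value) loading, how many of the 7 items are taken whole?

Sort by value per unit weight and fill in that order.
Order: B (88/5=17.60) > A (191/27=7.07) > D (175/30=5.83) > F (161/28=5.75) > E (104/19=5.47) > C (83/34=2.44) > G (14/13=1.08)
Fill: take B (5 @ 88) → take A (27 @ 191) → take D (30 @ 175) → take F (28 @ 161) → take 8/19 of E → 43.79; 98/98 used.
4 item(s) taken whole; one partial (take 8/19 of E).

4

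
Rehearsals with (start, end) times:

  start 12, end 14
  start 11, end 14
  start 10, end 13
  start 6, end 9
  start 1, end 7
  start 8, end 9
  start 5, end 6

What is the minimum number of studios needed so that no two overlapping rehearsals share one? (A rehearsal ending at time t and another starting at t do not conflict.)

Events (time:±→running): 1:+→1 5:+→2 6:-→1 6:+→2 7:-→1 8:+→2 9:-→1 9:-→0 10:+→1 11:+→2 12:+→3 … peak 3.

3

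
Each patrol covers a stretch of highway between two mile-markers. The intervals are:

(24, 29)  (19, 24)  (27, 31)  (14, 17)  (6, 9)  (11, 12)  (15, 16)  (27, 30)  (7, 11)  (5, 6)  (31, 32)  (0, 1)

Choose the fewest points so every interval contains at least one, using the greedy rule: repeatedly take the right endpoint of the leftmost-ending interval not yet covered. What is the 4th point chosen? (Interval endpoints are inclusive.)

Process intervals by earliest right end; each time one isn't hit yet, stab at its right endpoint.
Sorted: [0,1] [5,6] [6,9] [7,11] [11,12] [15,16] [14,17] [19,24] [24,29] [27,30] [27,31] [31,32]
{[0,1]} hit by 1; {[5,6],[6,9]} hit by 6; {[7,11],[11,12]} hit by 11; {[15,16],[14,17]} hit by 16; {[19,24],[24,29]} hit by 24; {[27,30],[27,31]} hit by 30; {[31,32]} hit by 32.
Points: 1, 6, 11, 16, 24, 30, 32 (7 total).

16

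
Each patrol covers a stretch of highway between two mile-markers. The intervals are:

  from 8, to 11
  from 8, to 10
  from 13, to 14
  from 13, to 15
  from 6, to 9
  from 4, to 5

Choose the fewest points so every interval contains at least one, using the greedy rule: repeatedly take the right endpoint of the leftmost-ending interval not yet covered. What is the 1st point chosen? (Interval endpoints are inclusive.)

Process intervals by earliest right end; each time one isn't hit yet, stab at its right endpoint.
By right end: [4,5]  [6,9]  [8,10]  [8,11]  [13,14]  [13,15]
[4,5] uncovered → point at 5; [6,9] uncovered → point at 9; [13,14] uncovered → point at 14.
Points: 5, 9, 14 (3 total).

5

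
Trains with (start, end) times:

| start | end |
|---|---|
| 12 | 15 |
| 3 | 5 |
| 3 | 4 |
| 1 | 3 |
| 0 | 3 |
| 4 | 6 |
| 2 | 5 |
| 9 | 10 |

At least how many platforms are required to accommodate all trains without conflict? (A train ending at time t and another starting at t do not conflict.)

3

Count concurrent intervals with a sweep; the peak is the room count.
Events (time:±→running): 0:+→1 1:+→2 2:+→3 … peak 3.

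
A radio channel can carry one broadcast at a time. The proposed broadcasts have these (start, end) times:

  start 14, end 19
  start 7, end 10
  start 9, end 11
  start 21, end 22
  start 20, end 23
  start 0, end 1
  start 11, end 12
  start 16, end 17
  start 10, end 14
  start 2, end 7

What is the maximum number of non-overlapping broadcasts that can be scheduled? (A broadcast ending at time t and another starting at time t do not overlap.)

6

By end time: (0,1), (2,7), (7,10), (9,11), (11,12), (10,14), (16,17), (14,19), (21,22), (20,23).
Pick (0,1); next start ≥ 1 → (2,7); next start ≥ 7 → (7,10); next start ≥ 10 → (11,12); next start ≥ 12 → (16,17); next start ≥ 17 → (21,22).
Selected 6 broadcasts.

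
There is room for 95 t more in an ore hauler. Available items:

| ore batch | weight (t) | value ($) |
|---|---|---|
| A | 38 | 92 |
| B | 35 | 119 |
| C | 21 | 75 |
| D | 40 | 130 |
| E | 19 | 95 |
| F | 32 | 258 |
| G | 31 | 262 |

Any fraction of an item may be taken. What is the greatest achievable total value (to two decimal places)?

661.43

Sort by value per unit weight and fill in that order.
Order: G (262/31=8.45) > F (258/32=8.06) > E (95/19=5.00) > C (75/21=3.57) > B (119/35=3.40) > D (130/40=3.25) > A (92/38=2.42)
Fill: take G (31 @ 262) → take F (32 @ 258) → take E (19 @ 95) → take 13/21 of C → 46.43; 95/95 used.
Total value = 661.43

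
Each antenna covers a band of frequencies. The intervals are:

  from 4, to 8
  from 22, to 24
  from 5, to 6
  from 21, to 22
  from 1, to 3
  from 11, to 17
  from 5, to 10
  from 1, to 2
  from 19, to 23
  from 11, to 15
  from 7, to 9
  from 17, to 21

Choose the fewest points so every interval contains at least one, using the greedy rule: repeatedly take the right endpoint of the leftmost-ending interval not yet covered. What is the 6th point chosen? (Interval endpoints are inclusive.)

Sorted: [1,2] [1,3] [5,6] [4,8] [7,9] [5,10] [11,15] [11,17] [17,21] [21,22] [19,23] [22,24]
{[1,2],[1,3]} hit by 2; {[5,6],[4,8]} hit by 6; {[7,9],[5,10]} hit by 9; {[11,15],[11,17]} hit by 15; {[17,21],[21,22],[19,23]} hit by 21; {[22,24]} hit by 24.
Points: 2, 6, 9, 15, 21, 24 (6 total).

24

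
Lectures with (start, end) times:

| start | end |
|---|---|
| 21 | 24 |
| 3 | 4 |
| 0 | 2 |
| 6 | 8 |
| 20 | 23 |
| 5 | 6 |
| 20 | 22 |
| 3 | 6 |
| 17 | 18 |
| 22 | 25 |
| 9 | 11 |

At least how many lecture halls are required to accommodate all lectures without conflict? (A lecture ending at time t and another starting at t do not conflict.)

Count concurrent intervals with a sweep; the peak is the room count.
Events (time:±→running): 0:+→1 2:-→0 3:+→1 3:+→2 4:-→1 5:+→2 6:-→1 6:-→0 6:+→1 8:-→0 9:+→1 11:-→0 17:+→1 18:-→0 20:+→1 20:+→2 21:+→3 … peak 3.

3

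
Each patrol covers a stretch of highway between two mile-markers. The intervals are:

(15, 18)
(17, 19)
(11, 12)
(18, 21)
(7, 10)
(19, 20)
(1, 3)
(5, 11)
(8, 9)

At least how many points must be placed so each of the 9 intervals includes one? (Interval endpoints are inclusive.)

5

By right end: [1,3]  [8,9]  [7,10]  [5,11]  [11,12]  [15,18]  [17,19]  [19,20]  [18,21]
[1,3] uncovered → point at 3; [8,9] uncovered → point at 9; [11,12] uncovered → point at 12; [15,18] uncovered → point at 18; [19,20] uncovered → point at 20.
Points: 3, 9, 12, 18, 20 (5 total).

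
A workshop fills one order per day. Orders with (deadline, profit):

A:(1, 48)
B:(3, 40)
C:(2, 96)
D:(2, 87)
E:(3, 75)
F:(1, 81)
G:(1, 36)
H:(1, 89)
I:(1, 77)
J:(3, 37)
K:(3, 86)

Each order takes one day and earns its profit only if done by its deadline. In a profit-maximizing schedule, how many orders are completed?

3

Take jobs in profit order; each goes to the latest open slot no later than its deadline.
By profit: C(d2,96), H(d1,89), D(d2,87), K(d3,86), F(d1,81), I(d1,77), E(d3,75), A(d1,48), B(d3,40), J(d3,37), G(d1,36)
C→slot 2; H→slot 1; D skipped; K→slot 3; F skipped; I skipped; E skipped; A skipped; B skipped; J skipped; G skipped.
3 of 11 scheduled.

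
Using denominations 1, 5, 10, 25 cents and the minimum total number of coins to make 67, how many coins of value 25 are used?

Greedy: take as many of the largest coin as possible, then repeat with the remainder.
67 = 2×25 + 1×10 + 1×5 + 2×1
Count of 25: 2

2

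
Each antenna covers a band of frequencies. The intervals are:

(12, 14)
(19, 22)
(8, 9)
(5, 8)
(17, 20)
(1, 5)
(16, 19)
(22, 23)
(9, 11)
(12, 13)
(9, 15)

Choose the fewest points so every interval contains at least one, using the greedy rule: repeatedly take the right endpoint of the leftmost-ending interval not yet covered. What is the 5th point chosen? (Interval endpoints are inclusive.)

23

Process intervals by earliest right end; each time one isn't hit yet, stab at its right endpoint.
By right end: [1,5]  [5,8]  [8,9]  [9,11]  [12,13]  [12,14]  [9,15]  [16,19]  [17,20]  [19,22]  [22,23]
[1,5] uncovered → point at 5; [8,9] uncovered → point at 9; [12,13] uncovered → point at 13; [16,19] uncovered → point at 19; [22,23] uncovered → point at 23.
Points: 5, 9, 13, 19, 23 (5 total).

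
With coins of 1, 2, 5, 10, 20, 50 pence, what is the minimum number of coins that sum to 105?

3

105 = 2×50 + 1×5
Total coins = 2 + 1 = 3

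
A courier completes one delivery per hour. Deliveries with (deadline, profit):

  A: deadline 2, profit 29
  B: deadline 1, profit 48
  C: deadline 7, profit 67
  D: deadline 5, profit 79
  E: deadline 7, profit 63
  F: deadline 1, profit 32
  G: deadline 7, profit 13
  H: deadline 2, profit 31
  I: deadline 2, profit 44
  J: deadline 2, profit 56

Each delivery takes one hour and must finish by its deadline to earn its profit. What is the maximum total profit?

326

By profit: D(d5,79), C(d7,67), E(d7,63), J(d2,56), B(d1,48), I(d2,44), F(d1,32), H(d2,31), A(d2,29), G(d7,13)
D→slot 5; C→slot 7; E→slot 6; J→slot 2; B→slot 1; I skipped; F skipped; H skipped; A skipped; G→slot 4.
Profit = 48 + 56 + 13 + 79 + 63 + 67 = 326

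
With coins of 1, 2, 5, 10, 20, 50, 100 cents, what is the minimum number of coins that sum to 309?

Greedy: take as many of the largest coin as possible, then repeat with the remainder.
309 − 3×100→9 − 1×5→4 − 2×2→0
Total coins = 3 + 1 + 2 = 6

6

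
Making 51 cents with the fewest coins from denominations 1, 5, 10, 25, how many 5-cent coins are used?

0

Use the largest denomination that fits, subtract, and repeat.
51 = 2×25 + 1×1
Count of 5: 0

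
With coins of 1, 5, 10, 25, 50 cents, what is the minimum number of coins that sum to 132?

Use the largest denomination that fits, subtract, and repeat.
132 = 2×50 + 1×25 + 1×5 + 2×1
Total coins = 2 + 1 + 1 + 2 = 6

6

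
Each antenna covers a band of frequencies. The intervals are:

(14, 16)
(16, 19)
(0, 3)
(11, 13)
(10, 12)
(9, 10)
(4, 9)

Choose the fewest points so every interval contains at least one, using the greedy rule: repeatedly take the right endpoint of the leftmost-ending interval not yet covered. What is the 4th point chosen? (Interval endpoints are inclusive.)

Process intervals by earliest right end; each time one isn't hit yet, stab at its right endpoint.
Sorted: [0,3] [4,9] [9,10] [10,12] [11,13] [14,16] [16,19]
{[0,3]} hit by 3; {[4,9],[9,10]} hit by 9; {[10,12],[11,13]} hit by 12; {[14,16],[16,19]} hit by 16.
Points: 3, 9, 12, 16 (4 total).

16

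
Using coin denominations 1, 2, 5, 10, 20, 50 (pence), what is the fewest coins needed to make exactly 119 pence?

Greedy: take as many of the largest coin as possible, then repeat with the remainder.
119 − 2×50→19 − 1×10→9 − 1×5→4 − 2×2→0
Total coins = 2 + 1 + 1 + 2 = 6

6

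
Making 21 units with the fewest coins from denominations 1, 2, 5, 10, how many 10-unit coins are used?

2

Use the largest denomination that fits, subtract, and repeat.
21 = 2×10 + 1×1
Count of 10: 2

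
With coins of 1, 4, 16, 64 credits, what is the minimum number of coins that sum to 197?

197 = 3×64 + 1×4 + 1×1
Total coins = 3 + 1 + 1 = 5

5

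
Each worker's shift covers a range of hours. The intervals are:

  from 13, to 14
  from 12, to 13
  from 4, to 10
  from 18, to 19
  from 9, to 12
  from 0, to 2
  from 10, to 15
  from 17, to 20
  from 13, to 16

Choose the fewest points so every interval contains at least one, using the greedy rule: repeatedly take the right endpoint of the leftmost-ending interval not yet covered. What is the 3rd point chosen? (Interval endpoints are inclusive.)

Process intervals by earliest right end; each time one isn't hit yet, stab at its right endpoint.
Sorted: [0,2] [4,10] [9,12] [12,13] [13,14] [10,15] [13,16] [18,19] [17,20]
{[0,2]} hit by 2; {[4,10],[9,12]} hit by 10; {[12,13],[13,14],[10,15],[13,16]} hit by 13; {[18,19],[17,20]} hit by 19.
Points: 2, 10, 13, 19 (4 total).

13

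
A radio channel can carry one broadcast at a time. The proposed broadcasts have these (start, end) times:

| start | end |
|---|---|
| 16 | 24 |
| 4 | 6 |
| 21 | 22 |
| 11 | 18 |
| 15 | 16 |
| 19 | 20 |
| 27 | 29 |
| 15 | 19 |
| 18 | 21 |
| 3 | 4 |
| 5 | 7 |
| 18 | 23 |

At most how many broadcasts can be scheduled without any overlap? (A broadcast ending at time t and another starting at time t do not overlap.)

Sorted by end: (3,4)  (4,6)  (5,7)  (15,16)  (11,18)  (15,19)  (19,20)  (18,21)  (21,22)  (18,23)  (16,24)  (27,29)
take (3,4); take (4,6); skip (5,7); take (15,16); skip (11,18); skip (15,19); take (19,20); skip (18,21); take (21,22); take (27,29).
Selected 6 broadcasts.

6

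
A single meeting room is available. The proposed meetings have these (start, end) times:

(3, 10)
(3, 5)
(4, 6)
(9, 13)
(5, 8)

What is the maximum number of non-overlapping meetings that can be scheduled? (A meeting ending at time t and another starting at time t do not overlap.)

3

Sorted by end: (3,5)  (4,6)  (5,8)  (3,10)  (9,13)
take (3,5); skip (4,6); take (5,8); take (9,13).
Selected 3 meetings.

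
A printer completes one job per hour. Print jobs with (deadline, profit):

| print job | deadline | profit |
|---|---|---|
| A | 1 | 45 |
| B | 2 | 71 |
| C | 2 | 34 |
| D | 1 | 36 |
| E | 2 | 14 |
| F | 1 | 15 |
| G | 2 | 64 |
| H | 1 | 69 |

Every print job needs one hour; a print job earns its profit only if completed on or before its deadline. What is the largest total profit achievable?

140

Sort by profit descending; place each in the latest free slot ≤ its deadline.
Profit order: B=71 H=69 G=64 A=45 D=36 C=34 F=15 E=14
Assign: B→slot 2, H→slot 1, G skipped, A skipped, D skipped, C skipped, F skipped, E skipped.
Slots: [1:H] [2:B]
Profit = 69 + 71 = 140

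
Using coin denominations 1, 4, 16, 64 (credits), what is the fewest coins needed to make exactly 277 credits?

7

Greedy: take as many of the largest coin as possible, then repeat with the remainder.
277 − 4×64→21 − 1×16→5 − 1×4→1 − 1×1→0
Total coins = 4 + 1 + 1 + 1 = 7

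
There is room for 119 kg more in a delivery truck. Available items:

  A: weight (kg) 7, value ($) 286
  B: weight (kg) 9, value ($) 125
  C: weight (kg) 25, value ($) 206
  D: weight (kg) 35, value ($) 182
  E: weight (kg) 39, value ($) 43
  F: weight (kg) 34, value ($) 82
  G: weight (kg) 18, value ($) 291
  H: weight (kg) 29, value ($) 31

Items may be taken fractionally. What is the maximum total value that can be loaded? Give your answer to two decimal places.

Sort by value per unit weight and fill in that order.
Ratios (sorted): A 40.86, G 16.17, B 13.89, C 8.24, D 5.20, F 2.41, E 1.10, H 1.07
take A (7 @ 286); take G (18 @ 291); take B (9 @ 125); take C (25 @ 206); take D (35 @ 182); take 25/34 of F → 60.29. Capacity used 119/119.
Total value = 1150.29

1150.29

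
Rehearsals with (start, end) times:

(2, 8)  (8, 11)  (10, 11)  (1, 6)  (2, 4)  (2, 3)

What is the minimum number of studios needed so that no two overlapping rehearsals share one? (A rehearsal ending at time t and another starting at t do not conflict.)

The answer is the maximum number of intervals overlapping at any instant.
starts: [1, 2, 2, 2, 8, 10]
ends:   [3, 4, 6, 8, 11, 11]
s1→1 s2→2 s2→3 s2→4  — peak 4.

4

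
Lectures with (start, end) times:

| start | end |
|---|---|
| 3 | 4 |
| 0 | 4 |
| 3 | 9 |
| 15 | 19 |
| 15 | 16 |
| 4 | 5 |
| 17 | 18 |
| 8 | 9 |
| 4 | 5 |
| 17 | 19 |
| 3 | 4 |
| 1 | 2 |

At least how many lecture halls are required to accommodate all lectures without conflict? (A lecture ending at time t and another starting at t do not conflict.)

4

The answer is the maximum number of intervals overlapping at any instant.
starts: [0, 1, 3, 3, 3, 4, 4, 8, 15, 15, 17, 17]
ends:   [2, 4, 4, 4, 5, 5, 9, 9, 16, 18, 19, 19]
s0→1 s1→2 e2→1 s3→2 s3→3 s3→4  — peak 4.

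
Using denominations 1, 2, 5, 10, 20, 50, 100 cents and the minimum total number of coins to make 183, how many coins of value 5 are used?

0

Use the largest denomination that fits, subtract, and repeat.
183 − 1×100→83 − 1×50→33 − 1×20→13 − 1×10→3 − 1×2→1 − 1×1→0
Count of 5: 0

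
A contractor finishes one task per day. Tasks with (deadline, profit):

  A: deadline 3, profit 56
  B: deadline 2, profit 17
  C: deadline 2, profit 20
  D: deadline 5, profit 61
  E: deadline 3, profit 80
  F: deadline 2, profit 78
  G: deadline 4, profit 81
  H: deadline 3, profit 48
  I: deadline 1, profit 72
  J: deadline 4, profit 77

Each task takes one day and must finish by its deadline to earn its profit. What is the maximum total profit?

Sort by profit descending; place each in the latest free slot ≤ its deadline.
Profit order: G=81 E=80 F=78 J=77 I=72 D=61 A=56 H=48 C=20 B=17
Assign: G→slot 4, E→slot 3, F→slot 2, J→slot 1, I skipped, D→slot 5, A skipped, H skipped, C skipped, B skipped.
Slots: [1:J] [2:F] [3:E] [4:G] [5:D]
Profit = 77 + 78 + 80 + 81 + 61 = 377

377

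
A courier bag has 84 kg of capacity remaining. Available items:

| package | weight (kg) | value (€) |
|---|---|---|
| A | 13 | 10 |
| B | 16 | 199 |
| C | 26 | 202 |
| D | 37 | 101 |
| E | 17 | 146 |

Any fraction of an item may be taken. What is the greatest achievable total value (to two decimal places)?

Ratios (sorted): B 12.44, E 8.59, C 7.77, D 2.73, A 0.77
take B (16 @ 199); take E (17 @ 146); take C (26 @ 202); take 25/37 of D → 68.24. Capacity used 84/84.
Total value = 615.24

615.24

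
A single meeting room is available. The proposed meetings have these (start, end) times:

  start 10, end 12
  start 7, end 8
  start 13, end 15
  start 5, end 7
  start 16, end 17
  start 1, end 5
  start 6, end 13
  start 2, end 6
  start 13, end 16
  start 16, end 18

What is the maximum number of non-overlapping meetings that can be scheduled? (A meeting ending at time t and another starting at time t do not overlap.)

Sort by end time and greedily take each interval whose start is ≥ the last chosen end.
Sorted by end: (1,5)  (2,6)  (5,7)  (7,8)  (10,12)  (6,13)  (13,15)  (13,16)  (16,17)  (16,18)
take (1,5); take (5,7); take (7,8); take (10,12); take (13,15); take (16,17).
Selected 6 meetings.

6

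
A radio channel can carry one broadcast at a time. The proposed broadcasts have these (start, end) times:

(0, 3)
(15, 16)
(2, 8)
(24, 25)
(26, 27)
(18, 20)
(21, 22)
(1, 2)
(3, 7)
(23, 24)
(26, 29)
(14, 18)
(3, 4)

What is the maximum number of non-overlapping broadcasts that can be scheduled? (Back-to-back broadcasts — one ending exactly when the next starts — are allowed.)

Order by finish time; keep every interval that doesn't clash with the previous kept one.
By end time: (1,2), (0,3), (3,4), (3,7), (2,8), (15,16), (14,18), (18,20), (21,22), (23,24), (24,25), (26,27), (26,29).
Pick (1,2); next start ≥ 2 → (3,4); next start ≥ 4 → (15,16); next start ≥ 16 → (18,20); next start ≥ 20 → (21,22); next start ≥ 22 → (23,24); next start ≥ 24 → (24,25); next start ≥ 25 → (26,27).
Selected 8 broadcasts.

8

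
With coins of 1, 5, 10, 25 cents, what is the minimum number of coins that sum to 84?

84 = 3×25 + 1×5 + 4×1
Total coins = 3 + 1 + 4 = 8

8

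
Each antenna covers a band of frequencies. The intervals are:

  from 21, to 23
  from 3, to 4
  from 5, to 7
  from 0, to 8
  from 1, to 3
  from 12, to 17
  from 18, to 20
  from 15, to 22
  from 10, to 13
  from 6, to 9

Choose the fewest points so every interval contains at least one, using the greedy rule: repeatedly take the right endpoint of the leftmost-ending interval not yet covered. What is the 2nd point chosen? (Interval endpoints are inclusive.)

7

By right end: [1,3]  [3,4]  [5,7]  [0,8]  [6,9]  [10,13]  [12,17]  [18,20]  [15,22]  [21,23]
[1,3] uncovered → point at 3; [5,7] uncovered → point at 7; [10,13] uncovered → point at 13; [18,20] uncovered → point at 20; [21,23] uncovered → point at 23.
Points: 3, 7, 13, 20, 23 (5 total).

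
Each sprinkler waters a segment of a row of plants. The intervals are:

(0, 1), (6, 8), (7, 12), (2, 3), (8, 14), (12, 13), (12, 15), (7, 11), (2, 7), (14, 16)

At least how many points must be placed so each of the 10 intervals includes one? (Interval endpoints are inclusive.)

5

By right end: [0,1]  [2,3]  [2,7]  [6,8]  [7,11]  [7,12]  [12,13]  [8,14]  [12,15]  [14,16]
[0,1] uncovered → point at 1; [2,3] uncovered → point at 3; [6,8] uncovered → point at 8; [12,13] uncovered → point at 13; [14,16] uncovered → point at 16.
Points: 1, 3, 8, 13, 16 (5 total).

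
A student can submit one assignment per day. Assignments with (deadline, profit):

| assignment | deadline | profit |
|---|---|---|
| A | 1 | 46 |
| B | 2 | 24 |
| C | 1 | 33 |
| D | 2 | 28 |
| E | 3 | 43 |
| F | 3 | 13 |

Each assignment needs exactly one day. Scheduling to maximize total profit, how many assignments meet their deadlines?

3

By profit: A(d1,46), E(d3,43), C(d1,33), D(d2,28), B(d2,24), F(d3,13)
A→slot 1; E→slot 3; C skipped; D→slot 2; B skipped; F skipped.
3 of 6 scheduled.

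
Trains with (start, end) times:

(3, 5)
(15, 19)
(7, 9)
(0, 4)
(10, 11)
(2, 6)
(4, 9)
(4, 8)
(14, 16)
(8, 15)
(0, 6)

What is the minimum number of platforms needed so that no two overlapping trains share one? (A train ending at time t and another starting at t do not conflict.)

5

The answer is the maximum number of intervals overlapping at any instant.
Events (time:±→running): 0:+→1 0:+→2 2:+→3 3:+→4 4:-→3 4:+→4 4:+→5 … peak 5.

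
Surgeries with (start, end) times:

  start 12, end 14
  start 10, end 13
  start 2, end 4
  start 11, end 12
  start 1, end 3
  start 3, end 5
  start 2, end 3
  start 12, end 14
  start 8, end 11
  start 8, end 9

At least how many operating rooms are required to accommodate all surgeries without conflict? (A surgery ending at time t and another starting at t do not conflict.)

3

Count concurrent intervals with a sweep; the peak is the room count.
Events (time:±→running): 1:+→1 2:+→2 2:+→3 … peak 3.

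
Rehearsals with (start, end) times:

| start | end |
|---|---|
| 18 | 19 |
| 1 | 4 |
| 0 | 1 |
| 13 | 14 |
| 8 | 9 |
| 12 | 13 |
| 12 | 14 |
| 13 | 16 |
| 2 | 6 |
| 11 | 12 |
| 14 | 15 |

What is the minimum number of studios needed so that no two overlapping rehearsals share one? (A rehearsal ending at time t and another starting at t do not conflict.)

3

Count concurrent intervals with a sweep; the peak is the room count.
starts: [0, 1, 2, 8, 11, 12, 12, 13, 13, 14, 18]
ends:   [1, 4, 6, 9, 12, 13, 14, 14, 15, 16, 19]
s0→1 e1→0 s1→1 s2→2 e4→1 e6→0 s8→1 e9→0 s11→1 e12→0 s12→1 s12→2 e13→1 s13→2 s13→3  — peak 3.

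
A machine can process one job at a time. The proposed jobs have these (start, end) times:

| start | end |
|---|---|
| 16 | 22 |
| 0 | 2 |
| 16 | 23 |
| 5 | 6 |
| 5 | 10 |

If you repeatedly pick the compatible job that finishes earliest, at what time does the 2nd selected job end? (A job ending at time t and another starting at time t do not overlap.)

By end time: (0,2), (5,6), (5,10), (16,22), (16,23).
Pick (0,2); next start ≥ 2 → (5,6); next start ≥ 6 → (16,22).
Selected: (0,2) (5,6) (16,22)

6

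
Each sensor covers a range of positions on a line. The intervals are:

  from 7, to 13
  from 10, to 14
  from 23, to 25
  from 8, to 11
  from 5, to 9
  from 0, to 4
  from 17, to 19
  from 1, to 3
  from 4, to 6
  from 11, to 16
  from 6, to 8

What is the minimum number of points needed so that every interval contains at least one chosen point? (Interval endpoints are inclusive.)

5

Sort by right endpoint; whenever an interval is uncovered, place a point at its right end.
Sorted: [1,3] [0,4] [4,6] [6,8] [5,9] [8,11] [7,13] [10,14] [11,16] [17,19] [23,25]
{[1,3],[0,4]} hit by 3; {[4,6],[6,8],[5,9]} hit by 6; {[8,11],[7,13],[10,14],[11,16]} hit by 11; {[17,19]} hit by 19; {[23,25]} hit by 25.
Points: 3, 6, 11, 19, 25 (5 total).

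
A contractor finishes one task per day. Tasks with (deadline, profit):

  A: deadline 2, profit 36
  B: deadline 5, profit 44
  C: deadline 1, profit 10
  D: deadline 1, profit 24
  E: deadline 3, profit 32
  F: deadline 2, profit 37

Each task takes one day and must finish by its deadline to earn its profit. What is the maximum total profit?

149

Sort by profit descending; place each in the latest free slot ≤ its deadline.
By profit: B(d5,44), F(d2,37), A(d2,36), E(d3,32), D(d1,24), C(d1,10)
B→slot 5; F→slot 2; A→slot 1; E→slot 3; D skipped; C skipped.
Profit = 36 + 37 + 32 + 44 = 149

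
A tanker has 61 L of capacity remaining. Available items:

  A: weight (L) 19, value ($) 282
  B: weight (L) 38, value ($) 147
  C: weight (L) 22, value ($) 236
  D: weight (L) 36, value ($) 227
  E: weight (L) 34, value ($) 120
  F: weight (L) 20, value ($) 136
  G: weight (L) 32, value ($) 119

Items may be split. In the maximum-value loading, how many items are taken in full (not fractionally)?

3

Ratios (sorted): A 14.84, C 10.73, F 6.80, D 6.31, B 3.87, G 3.72, E 3.53
take A (19 @ 282); take C (22 @ 236); take F (20 @ 136). Capacity used 61/61.
3 item(s) taken whole.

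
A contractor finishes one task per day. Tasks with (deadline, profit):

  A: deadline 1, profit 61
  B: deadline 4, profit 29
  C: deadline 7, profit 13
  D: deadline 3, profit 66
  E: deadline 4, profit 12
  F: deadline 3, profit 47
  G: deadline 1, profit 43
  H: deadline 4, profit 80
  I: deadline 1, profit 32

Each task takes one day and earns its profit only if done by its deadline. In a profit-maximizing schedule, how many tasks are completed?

Take jobs in profit order; each goes to the latest open slot no later than its deadline.
By profit: H(d4,80), D(d3,66), A(d1,61), F(d3,47), G(d1,43), I(d1,32), B(d4,29), C(d7,13), E(d4,12)
H→slot 4; D→slot 3; A→slot 1; F→slot 2; G skipped; I skipped; B skipped; C→slot 7; E skipped.
5 of 9 scheduled.

5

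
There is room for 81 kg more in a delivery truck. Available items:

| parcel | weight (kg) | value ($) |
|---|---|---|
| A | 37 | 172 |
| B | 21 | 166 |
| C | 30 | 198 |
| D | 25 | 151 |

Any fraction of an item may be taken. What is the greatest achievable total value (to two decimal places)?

538.24

Greedy by value/weight ratio, highest first.
Ratios (sorted): B 7.90, C 6.60, D 6.04, A 4.65
take B (21 @ 166); take C (30 @ 198); take D (25 @ 151); take 5/37 of A → 23.24. Capacity used 81/81.
Total value = 538.24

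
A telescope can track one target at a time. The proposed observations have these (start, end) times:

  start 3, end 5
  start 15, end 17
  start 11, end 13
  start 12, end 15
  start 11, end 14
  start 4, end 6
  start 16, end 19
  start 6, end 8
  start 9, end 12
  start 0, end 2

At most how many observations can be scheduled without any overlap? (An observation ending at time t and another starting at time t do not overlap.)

Sorted by end: (0,2)  (3,5)  (4,6)  (6,8)  (9,12)  (11,13)  (11,14)  (12,15)  (15,17)  (16,19)
take (0,2); take (3,5); take (6,8); take (9,12); skip (11,14); take (12,15); take (15,17).
Selected 6 observations.

6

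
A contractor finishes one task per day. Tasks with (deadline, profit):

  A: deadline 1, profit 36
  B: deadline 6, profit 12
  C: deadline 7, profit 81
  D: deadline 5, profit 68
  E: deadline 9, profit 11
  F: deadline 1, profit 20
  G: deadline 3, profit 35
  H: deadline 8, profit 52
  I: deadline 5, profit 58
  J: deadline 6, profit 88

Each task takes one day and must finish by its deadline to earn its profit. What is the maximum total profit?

441

Sort by profit descending; place each in the latest free slot ≤ its deadline.
Profit order: J=88 C=81 D=68 I=58 H=52 A=36 G=35 F=20 B=12 E=11
Assign: J→slot 6, C→slot 7, D→slot 5, I→slot 4, H→slot 8, A→slot 1, G→slot 3, F skipped, B→slot 2, E→slot 9.
Slots: [1:A] [2:B] [3:G] [4:I] [5:D] [6:J] [7:C] [8:H] [9:E]
Profit = 36 + 12 + 35 + 58 + 68 + 88 + 81 + 52 + 11 = 441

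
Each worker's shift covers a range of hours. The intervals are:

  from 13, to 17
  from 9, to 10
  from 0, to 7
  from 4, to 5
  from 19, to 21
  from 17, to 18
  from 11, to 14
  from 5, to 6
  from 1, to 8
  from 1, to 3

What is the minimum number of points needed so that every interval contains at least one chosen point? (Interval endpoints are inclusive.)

6

Process intervals by earliest right end; each time one isn't hit yet, stab at its right endpoint.
Sorted: [1,3] [4,5] [5,6] [0,7] [1,8] [9,10] [11,14] [13,17] [17,18] [19,21]
{[1,3]} hit by 3; {[4,5],[5,6],[0,7],[1,8]} hit by 5; {[9,10]} hit by 10; {[11,14],[13,17]} hit by 14; {[17,18]} hit by 18; {[19,21]} hit by 21.
Points: 3, 5, 10, 14, 18, 21 (6 total).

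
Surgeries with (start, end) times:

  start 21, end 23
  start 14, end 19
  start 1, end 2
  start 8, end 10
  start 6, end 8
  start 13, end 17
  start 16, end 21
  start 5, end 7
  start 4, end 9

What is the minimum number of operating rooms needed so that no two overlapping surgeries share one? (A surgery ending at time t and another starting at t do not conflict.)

3

The answer is the maximum number of intervals overlapping at any instant.
Events (time:±→running): 1:+→1 2:-→0 4:+→1 5:+→2 6:+→3 … peak 3.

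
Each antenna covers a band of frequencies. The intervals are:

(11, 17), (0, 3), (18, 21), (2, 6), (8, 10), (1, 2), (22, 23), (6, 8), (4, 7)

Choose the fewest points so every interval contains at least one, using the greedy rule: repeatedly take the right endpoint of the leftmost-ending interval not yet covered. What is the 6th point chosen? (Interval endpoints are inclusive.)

23

Sort by right endpoint; whenever an interval is uncovered, place a point at its right end.
By right end: [1,2]  [0,3]  [2,6]  [4,7]  [6,8]  [8,10]  [11,17]  [18,21]  [22,23]
[1,2] uncovered → point at 2; [4,7] uncovered → point at 7; [8,10] uncovered → point at 10; [11,17] uncovered → point at 17; [18,21] uncovered → point at 21; [22,23] uncovered → point at 23.
Points: 2, 7, 10, 17, 21, 23 (6 total).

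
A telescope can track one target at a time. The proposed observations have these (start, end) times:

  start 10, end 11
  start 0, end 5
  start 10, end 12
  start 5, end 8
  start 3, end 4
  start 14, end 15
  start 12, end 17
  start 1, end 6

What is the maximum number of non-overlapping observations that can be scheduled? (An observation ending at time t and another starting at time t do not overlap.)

Greedy by earliest finish: after sorting by end time, pick each interval compatible with the last pick.
By end time: (3,4), (0,5), (1,6), (5,8), (10,11), (10,12), (14,15), (12,17).
Pick (3,4); next start ≥ 4 → (5,8); next start ≥ 8 → (10,11); next start ≥ 11 → (14,15).
Selected 4 observations.

4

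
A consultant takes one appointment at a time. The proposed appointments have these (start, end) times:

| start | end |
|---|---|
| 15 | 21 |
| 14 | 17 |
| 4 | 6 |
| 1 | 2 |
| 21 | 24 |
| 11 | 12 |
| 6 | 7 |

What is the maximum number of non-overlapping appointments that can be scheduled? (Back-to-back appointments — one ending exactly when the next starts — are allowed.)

6

By end time: (1,2), (4,6), (6,7), (11,12), (14,17), (15,21), (21,24).
Pick (1,2); next start ≥ 2 → (4,6); next start ≥ 6 → (6,7); next start ≥ 7 → (11,12); next start ≥ 12 → (14,17); next start ≥ 17 → (21,24).
Selected 6 appointments.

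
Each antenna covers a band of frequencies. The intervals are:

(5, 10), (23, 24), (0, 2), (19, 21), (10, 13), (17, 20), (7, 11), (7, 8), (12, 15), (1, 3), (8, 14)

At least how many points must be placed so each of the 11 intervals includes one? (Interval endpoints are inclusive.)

By right end: [0,2]  [1,3]  [7,8]  [5,10]  [7,11]  [10,13]  [8,14]  [12,15]  [17,20]  [19,21]  [23,24]
[0,2] uncovered → point at 2; [7,8] uncovered → point at 8; [10,13] uncovered → point at 13; [17,20] uncovered → point at 20; [23,24] uncovered → point at 24.
Points: 2, 8, 13, 20, 24 (5 total).

5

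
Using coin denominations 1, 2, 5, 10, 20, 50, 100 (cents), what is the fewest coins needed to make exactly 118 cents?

5

Use the largest denomination that fits, subtract, and repeat.
118 = 1×100 + 1×10 + 1×5 + 1×2 + 1×1
Total coins = 1 + 1 + 1 + 1 + 1 = 5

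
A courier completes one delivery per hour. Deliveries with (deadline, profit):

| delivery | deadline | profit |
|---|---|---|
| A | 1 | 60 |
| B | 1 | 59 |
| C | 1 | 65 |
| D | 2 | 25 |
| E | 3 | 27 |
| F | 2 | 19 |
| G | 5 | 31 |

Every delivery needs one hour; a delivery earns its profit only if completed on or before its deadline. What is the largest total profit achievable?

By profit: C(d1,65), A(d1,60), B(d1,59), G(d5,31), E(d3,27), D(d2,25), F(d2,19)
C→slot 1; A skipped; B skipped; G→slot 5; E→slot 3; D→slot 2; F skipped.
Profit = 65 + 25 + 27 + 31 = 148

148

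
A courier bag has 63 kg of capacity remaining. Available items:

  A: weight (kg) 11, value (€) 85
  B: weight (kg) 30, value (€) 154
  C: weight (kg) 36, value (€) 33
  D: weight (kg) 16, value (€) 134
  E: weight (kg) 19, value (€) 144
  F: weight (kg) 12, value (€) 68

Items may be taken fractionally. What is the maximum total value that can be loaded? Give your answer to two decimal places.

Greedy by value/weight ratio, highest first.
Ratios (sorted): D 8.38, A 7.73, E 7.58, F 5.67, B 5.13, C 0.92
take D (16 @ 134); take A (11 @ 85); take E (19 @ 144); take F (12 @ 68); take 5/30 of B → 25.67. Capacity used 63/63.
Total value = 456.67

456.67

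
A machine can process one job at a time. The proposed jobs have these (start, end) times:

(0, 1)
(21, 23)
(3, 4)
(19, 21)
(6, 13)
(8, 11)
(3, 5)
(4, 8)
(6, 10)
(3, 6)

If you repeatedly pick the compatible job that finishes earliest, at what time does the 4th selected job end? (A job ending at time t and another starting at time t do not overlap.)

11

Order by finish time; keep every interval that doesn't clash with the previous kept one.
By end time: (0,1), (3,4), (3,5), (3,6), (4,8), (6,10), (8,11), (6,13), (19,21), (21,23).
Pick (0,1); next start ≥ 1 → (3,4); next start ≥ 4 → (4,8); next start ≥ 8 → (8,11); next start ≥ 11 → (19,21); next start ≥ 21 → (21,23).
Selected: (0,1) (3,4) (4,8) (8,11) (19,21) (21,23)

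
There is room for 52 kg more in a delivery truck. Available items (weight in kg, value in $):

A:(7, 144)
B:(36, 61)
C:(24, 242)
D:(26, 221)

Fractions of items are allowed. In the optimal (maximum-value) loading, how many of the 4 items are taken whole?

2

Sort by value per unit weight and fill in that order.
Ratios (sorted): A 20.57, C 10.08, D 8.50, B 1.69
take A (7 @ 144); take C (24 @ 242); take 21/26 of D → 178.50. Capacity used 52/52.
2 item(s) taken whole; one partial (take 21/26 of D).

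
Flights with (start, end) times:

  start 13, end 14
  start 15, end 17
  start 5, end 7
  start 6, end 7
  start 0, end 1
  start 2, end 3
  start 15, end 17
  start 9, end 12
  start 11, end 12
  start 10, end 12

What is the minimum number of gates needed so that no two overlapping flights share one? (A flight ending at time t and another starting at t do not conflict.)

3

Count concurrent intervals with a sweep; the peak is the room count.
starts: [0, 2, 5, 6, 9, 10, 11, 13, 15, 15]
ends:   [1, 3, 7, 7, 12, 12, 12, 14, 17, 17]
s0→1 e1→0 s2→1 e3→0 s5→1 s6→2 e7→1 e7→0 s9→1 s10→2 s11→3  — peak 3.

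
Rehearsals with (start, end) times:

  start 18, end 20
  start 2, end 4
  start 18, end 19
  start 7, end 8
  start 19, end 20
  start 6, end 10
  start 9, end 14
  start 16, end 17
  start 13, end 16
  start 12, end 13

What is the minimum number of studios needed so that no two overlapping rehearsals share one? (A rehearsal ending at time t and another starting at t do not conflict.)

Count concurrent intervals with a sweep; the peak is the room count.
starts: [2, 6, 7, 9, 12, 13, 16, 18, 18, 19]
ends:   [4, 8, 10, 13, 14, 16, 17, 19, 20, 20]
s2→1 e4→0 s6→1 s7→2  — peak 2.

2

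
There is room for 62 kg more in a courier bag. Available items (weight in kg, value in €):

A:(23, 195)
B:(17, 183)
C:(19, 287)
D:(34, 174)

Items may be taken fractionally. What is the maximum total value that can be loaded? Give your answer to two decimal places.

680.35

Sort by value per unit weight and fill in that order.
Order: C (287/19=15.11) > B (183/17=10.76) > A (195/23=8.48) > D (174/34=5.12)
Fill: take C (19 @ 287) → take B (17 @ 183) → take A (23 @ 195) → take 3/34 of D → 15.35; 62/62 used.
Total value = 680.35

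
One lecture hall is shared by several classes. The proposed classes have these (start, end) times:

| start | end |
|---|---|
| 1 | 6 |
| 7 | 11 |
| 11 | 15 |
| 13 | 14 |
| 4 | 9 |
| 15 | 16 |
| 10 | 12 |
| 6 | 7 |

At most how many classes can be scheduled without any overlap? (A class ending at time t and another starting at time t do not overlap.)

Greedy by earliest finish: after sorting by end time, pick each interval compatible with the last pick.
Sorted by end: (1,6)  (6,7)  (4,9)  (7,11)  (10,12)  (13,14)  (11,15)  (15,16)
take (1,6); take (6,7); take (7,11); take (13,14); take (15,16).
Selected 5 classes.

5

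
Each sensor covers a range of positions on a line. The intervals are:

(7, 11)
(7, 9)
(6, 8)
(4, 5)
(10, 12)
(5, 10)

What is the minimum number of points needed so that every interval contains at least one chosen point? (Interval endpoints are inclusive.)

Process intervals by earliest right end; each time one isn't hit yet, stab at its right endpoint.
Sorted: [4,5] [6,8] [7,9] [5,10] [7,11] [10,12]
{[4,5]} hit by 5; {[6,8],[7,9],[5,10],[7,11]} hit by 8; {[10,12]} hit by 12.
Points: 5, 8, 12 (3 total).

3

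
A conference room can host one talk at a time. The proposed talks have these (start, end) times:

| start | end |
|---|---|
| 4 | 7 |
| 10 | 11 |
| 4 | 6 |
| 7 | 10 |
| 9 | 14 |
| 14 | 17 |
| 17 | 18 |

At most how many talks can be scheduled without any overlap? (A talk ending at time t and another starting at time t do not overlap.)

Order by finish time; keep every interval that doesn't clash with the previous kept one.
Sorted by end: (4,6)  (4,7)  (7,10)  (10,11)  (9,14)  (14,17)  (17,18)
take (4,6); take (7,10); take (10,11); take (14,17); take (17,18).
Selected 5 talks.

5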